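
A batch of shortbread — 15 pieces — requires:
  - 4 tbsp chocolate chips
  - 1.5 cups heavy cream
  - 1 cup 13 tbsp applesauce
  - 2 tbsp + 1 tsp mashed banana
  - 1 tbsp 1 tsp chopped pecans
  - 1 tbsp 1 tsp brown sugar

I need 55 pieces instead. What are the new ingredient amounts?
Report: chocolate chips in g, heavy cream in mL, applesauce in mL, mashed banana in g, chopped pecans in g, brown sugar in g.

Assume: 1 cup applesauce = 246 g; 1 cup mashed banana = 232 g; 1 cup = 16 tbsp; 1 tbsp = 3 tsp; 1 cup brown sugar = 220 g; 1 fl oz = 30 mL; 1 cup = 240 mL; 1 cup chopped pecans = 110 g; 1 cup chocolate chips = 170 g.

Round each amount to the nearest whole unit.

Scaling factor: 55/15 = 11/3.
chocolate chips: 4 tbsp × 11/3 ÷ 16 tbsp/cup × 170 g/cup ≈ 156 g
heavy cream: 1.5 cup × 11/3 × 240 mL/cup = 1320 mL
applesauce: (1 cup + 13 tbsp = 1.8125 cup) × 11/3 × 240 mL/cup = 1595 mL
mashed banana: (2 tbsp + 1 tsp = 7/3 tbsp) × 11/3 ÷ 16 tbsp/cup × 232 g/cup ≈ 124 g
chopped pecans: (1 tbsp + 1 tsp = 4/3 tbsp) × 11/3 ÷ 16 tbsp/cup × 110 g/cup ≈ 34 g
brown sugar: (1 tbsp + 1 tsp = 4/3 tbsp) × 11/3 ÷ 16 tbsp/cup × 220 g/cup ≈ 67 g

chocolate chips: 156 g; heavy cream: 1320 mL; applesauce: 1595 mL; mashed banana: 124 g; chopped pecans: 34 g; brown sugar: 67 g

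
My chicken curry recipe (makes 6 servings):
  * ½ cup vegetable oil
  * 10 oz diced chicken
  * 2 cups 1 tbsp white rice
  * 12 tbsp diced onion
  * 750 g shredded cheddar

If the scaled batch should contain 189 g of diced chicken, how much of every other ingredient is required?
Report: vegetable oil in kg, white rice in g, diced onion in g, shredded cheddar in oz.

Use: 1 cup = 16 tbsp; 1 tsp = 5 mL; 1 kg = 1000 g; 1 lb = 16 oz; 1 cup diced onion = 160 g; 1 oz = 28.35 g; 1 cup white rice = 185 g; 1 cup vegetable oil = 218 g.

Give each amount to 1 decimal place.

vegetable oil: 0.1 kg; white rice: 254.4 g; diced onion: 80.0 g; shredded cheddar: 17.6 oz

The original recipe has 283.5 g of diced chicken, so the scaling factor is 189 ÷ 283.5 = 2/3.
vegetable oil: 0.5 cup × 2/3 × 218 g/cup ÷ 1000 g/kg ≈ 0.1 kg
white rice: (2 cup + 1 tbsp = 2.0625 cup) × 2/3 × 185 g/cup ≈ 254.4 g
diced onion: 12 tbsp × 2/3 ÷ 16 tbsp/cup × 160 g/cup = 80.0 g
shredded cheddar: 750 g × 2/3 ÷ 28.35 g/oz ≈ 17.6 oz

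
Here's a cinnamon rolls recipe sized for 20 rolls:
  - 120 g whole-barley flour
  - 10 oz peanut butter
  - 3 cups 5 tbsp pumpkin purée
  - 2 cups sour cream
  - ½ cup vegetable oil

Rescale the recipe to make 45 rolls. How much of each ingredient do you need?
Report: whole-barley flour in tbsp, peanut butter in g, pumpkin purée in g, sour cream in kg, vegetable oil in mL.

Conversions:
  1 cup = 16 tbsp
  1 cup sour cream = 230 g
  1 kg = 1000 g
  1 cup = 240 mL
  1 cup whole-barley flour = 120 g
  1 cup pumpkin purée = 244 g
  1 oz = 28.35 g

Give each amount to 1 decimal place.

Scaling factor: 45/20 = 9/4 = 2.25.
whole-barley flour: 120 g × 9/4 ÷ 120 g/cup × 16 tbsp/cup = 36.0 tbsp
peanut butter: 10 oz × 9/4 × 28.35 g/oz ≈ 637.9 g
pumpkin purée: (3 cup + 5 tbsp = 3.3125 cup) × 9/4 × 244 g/cup ≈ 1818.6 g
sour cream: 2 cup × 9/4 × 230 g/cup ÷ 1000 g/kg ≈ 1.0 kg
vegetable oil: 0.5 cup × 9/4 × 240 mL/cup = 270.0 mL

whole-barley flour: 36.0 tbsp; peanut butter: 637.9 g; pumpkin purée: 1818.6 g; sour cream: 1.0 kg; vegetable oil: 270.0 mL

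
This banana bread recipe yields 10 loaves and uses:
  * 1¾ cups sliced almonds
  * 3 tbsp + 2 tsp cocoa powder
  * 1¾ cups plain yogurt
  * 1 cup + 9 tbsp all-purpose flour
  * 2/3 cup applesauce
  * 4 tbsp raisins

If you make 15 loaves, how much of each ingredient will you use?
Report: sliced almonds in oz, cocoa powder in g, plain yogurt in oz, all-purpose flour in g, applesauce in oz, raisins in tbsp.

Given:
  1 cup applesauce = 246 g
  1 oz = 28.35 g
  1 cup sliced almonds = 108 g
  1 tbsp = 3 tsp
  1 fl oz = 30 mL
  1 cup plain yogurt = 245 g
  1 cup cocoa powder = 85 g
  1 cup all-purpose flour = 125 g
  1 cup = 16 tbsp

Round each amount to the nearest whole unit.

sliced almonds: 10 oz; cocoa powder: 29 g; plain yogurt: 23 oz; all-purpose flour: 293 g; applesauce: 9 oz; raisins: 6 tbsp

Scaling factor: 15/10 = 3/2 = 1.5.
sliced almonds: 1.75 cup × 3/2 × 108 g/cup ÷ 28.35 g/oz = 10 oz
cocoa powder: (3 tbsp + 2 tsp = 11/3 tbsp) × 3/2 ÷ 16 tbsp/cup × 85 g/cup ≈ 29 g
plain yogurt: 1.75 cup × 3/2 × 245 g/cup ÷ 28.35 g/oz ≈ 23 oz
all-purpose flour: (1 cup + 9 tbsp = 1.5625 cup) × 3/2 × 125 g/cup ≈ 293 g
applesauce: 2/3 cup × 3/2 × 246 g/cup ÷ 28.35 g/oz ≈ 9 oz
raisins: 4 tbsp × 3/2 = 6 tbsp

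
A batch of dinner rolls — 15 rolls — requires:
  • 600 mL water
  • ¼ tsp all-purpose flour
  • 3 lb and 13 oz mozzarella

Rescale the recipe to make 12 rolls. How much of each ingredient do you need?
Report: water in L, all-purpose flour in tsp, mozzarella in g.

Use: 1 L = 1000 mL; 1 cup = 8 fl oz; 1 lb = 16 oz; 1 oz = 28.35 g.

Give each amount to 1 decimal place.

water: 0.5 L; all-purpose flour: 0.2 tsp; mozzarella: 1383.5 g

Scaling factor: 12/15 = 4/5 = 0.8.
water: 600 mL × 4/5 ÷ 1000 mL/L ≈ 0.5 L
all-purpose flour: 0.25 tsp × 4/5 = 0.2 tsp
mozzarella: (3 lb + 13 oz = 3.8125 lb) × 4/5 × 16 oz/lb × 28.35 g/oz ≈ 1383.5 g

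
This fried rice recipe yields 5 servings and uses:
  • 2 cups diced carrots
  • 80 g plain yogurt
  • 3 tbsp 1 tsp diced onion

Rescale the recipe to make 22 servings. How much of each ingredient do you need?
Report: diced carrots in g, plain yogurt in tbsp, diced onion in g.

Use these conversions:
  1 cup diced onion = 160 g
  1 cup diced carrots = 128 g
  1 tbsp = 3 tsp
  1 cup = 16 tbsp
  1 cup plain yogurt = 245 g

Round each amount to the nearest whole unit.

diced carrots: 1126 g; plain yogurt: 23 tbsp; diced onion: 147 g

Scaling factor: 22/5 = 4.4.
diced carrots: 2 cup × 22/5 × 128 g/cup ≈ 1126 g
plain yogurt: 80 g × 22/5 ÷ 245 g/cup × 16 tbsp/cup ≈ 23 tbsp
diced onion: (3 tbsp + 1 tsp = 10/3 tbsp) × 22/5 ÷ 16 tbsp/cup × 160 g/cup ≈ 147 g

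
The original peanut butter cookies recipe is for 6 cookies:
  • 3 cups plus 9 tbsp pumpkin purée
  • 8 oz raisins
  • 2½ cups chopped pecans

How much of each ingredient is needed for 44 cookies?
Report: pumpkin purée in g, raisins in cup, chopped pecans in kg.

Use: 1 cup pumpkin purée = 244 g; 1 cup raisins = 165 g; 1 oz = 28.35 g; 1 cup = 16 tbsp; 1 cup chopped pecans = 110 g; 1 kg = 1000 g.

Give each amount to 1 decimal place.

Scaling factor: 44/6 = 22/3.
pumpkin purée: (3 cup + 9 tbsp = 3.5625 cup) × 22/3 × 244 g/cup = 6374.5 g
raisins: 8 oz × 22/3 × 28.35 g/oz ÷ 165 g/cup ≈ 10.1 cup
chopped pecans: 2.5 cup × 22/3 × 110 g/cup ÷ 1000 g/kg ≈ 2.0 kg

pumpkin purée: 6374.5 g; raisins: 10.1 cup; chopped pecans: 2.0 kg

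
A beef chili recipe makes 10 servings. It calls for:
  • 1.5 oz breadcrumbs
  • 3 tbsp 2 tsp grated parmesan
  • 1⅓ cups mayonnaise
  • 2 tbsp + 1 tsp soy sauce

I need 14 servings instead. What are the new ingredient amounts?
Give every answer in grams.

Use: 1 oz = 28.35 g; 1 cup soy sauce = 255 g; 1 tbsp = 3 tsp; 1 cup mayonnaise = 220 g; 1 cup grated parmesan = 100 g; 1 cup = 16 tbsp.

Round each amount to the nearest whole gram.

Scaling factor: 14/10 = 7/5 = 1.4.
breadcrumbs: 1.5 oz × 7/5 × 28.35 g/oz ≈ 60 g
grated parmesan: (3 tbsp + 2 tsp = 11/3 tbsp) × 7/5 ÷ 16 tbsp/cup × 100 g/cup ≈ 32 g
mayonnaise: 4/3 cup × 7/5 × 220 g/cup ≈ 411 g
soy sauce: (2 tbsp + 1 tsp = 7/3 tbsp) × 7/5 ÷ 16 tbsp/cup × 255 g/cup ≈ 52 g

breadcrumbs: 60 g; grated parmesan: 32 g; mayonnaise: 411 g; soy sauce: 52 g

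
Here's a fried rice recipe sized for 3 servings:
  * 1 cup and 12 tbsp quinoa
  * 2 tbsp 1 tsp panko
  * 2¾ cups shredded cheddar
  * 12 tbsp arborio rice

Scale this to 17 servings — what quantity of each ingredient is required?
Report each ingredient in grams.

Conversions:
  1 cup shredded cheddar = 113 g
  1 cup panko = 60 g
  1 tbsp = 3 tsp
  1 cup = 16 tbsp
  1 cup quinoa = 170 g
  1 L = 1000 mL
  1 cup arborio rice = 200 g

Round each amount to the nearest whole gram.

quinoa: 1686 g; panko: 50 g; shredded cheddar: 1761 g; arborio rice: 850 g

Scaling factor: 17/3.
quinoa: (1 cup + 12 tbsp = 1.75 cup) × 17/3 × 170 g/cup ≈ 1686 g
panko: (2 tbsp + 1 tsp = 7/3 tbsp) × 17/3 ÷ 16 tbsp/cup × 60 g/cup ≈ 50 g
shredded cheddar: 2.75 cup × 17/3 × 113 g/cup ≈ 1761 g
arborio rice: 12 tbsp × 17/3 ÷ 16 tbsp/cup × 200 g/cup = 850 g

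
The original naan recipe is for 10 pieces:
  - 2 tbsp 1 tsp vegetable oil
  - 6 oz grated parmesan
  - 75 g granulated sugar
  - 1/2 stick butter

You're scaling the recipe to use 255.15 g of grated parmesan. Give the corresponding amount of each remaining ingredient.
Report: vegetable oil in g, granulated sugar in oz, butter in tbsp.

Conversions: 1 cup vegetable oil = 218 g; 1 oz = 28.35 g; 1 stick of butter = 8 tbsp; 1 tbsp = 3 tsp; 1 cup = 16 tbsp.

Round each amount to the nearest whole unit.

vegetable oil: 48 g; granulated sugar: 4 oz; butter: 6 tbsp

The original recipe has 170.1 g of grated parmesan, so the scaling factor is 255.15 ÷ 170.1 = 3/2 = 1.5.
vegetable oil: (2 tbsp + 1 tsp = 7/3 tbsp) × 3/2 ÷ 16 tbsp/cup × 218 g/cup ≈ 48 g
granulated sugar: 75 g × 3/2 ÷ 28.35 g/oz ≈ 4 oz
butter: 0.5 stick × 3/2 × 8 tbsp/stick = 6 tbsp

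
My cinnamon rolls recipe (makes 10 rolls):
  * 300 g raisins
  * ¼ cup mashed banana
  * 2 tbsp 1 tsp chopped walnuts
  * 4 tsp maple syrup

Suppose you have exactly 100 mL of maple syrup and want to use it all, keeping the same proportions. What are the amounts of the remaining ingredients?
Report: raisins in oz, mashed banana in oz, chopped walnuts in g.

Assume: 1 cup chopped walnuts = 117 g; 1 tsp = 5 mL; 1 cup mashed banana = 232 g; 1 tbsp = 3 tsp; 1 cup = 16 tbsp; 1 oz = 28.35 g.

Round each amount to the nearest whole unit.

The original recipe has 20 mL of maple syrup, so the scaling factor is 100 ÷ 20 = 5.
raisins: 300 g × 5 ÷ 28.35 g/oz ≈ 53 oz
mashed banana: 0.25 cup × 5 × 232 g/cup ÷ 28.35 g/oz ≈ 10 oz
chopped walnuts: (2 tbsp + 1 tsp = 7/3 tbsp) × 5 ÷ 16 tbsp/cup × 117 g/cup ≈ 85 g

raisins: 53 oz; mashed banana: 10 oz; chopped walnuts: 85 g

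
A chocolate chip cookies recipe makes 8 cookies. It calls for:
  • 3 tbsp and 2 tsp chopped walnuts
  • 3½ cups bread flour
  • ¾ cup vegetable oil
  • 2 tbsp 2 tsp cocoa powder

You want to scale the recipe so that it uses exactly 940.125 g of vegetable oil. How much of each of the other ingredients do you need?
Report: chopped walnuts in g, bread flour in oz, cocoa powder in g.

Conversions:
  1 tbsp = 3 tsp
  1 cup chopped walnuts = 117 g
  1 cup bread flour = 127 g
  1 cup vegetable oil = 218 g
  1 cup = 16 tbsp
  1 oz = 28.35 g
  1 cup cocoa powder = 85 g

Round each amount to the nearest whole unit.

chopped walnuts: 154 g; bread flour: 90 oz; cocoa powder: 81 g

The original recipe has 163.5 g of vegetable oil, so the scaling factor is 940.125 ÷ 163.5 = 23/4 = 5.75.
chopped walnuts: (3 tbsp + 2 tsp = 11/3 tbsp) × 23/4 ÷ 16 tbsp/cup × 117 g/cup ≈ 154 g
bread flour: 3.5 cup × 23/4 × 127 g/cup ÷ 28.35 g/oz ≈ 90 oz
cocoa powder: (2 tbsp + 2 tsp = 8/3 tbsp) × 23/4 ÷ 16 tbsp/cup × 85 g/cup ≈ 81 g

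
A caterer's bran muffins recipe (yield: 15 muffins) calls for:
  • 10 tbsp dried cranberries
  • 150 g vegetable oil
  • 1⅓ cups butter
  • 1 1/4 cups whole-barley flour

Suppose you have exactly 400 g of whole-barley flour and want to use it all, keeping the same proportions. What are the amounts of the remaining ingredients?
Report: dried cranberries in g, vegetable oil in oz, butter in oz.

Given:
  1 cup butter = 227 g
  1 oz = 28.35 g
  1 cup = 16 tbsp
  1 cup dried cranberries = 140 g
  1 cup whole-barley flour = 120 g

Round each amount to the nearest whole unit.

The original recipe has 150 g of whole-barley flour, so the scaling factor is 400 ÷ 150 = 8/3.
dried cranberries: 10 tbsp × 8/3 ÷ 16 tbsp/cup × 140 g/cup ≈ 233 g
vegetable oil: 150 g × 8/3 ÷ 28.35 g/oz ≈ 14 oz
butter: 4/3 cup × 8/3 × 227 g/cup ÷ 28.35 g/oz ≈ 28 oz

dried cranberries: 233 g; vegetable oil: 14 oz; butter: 28 oz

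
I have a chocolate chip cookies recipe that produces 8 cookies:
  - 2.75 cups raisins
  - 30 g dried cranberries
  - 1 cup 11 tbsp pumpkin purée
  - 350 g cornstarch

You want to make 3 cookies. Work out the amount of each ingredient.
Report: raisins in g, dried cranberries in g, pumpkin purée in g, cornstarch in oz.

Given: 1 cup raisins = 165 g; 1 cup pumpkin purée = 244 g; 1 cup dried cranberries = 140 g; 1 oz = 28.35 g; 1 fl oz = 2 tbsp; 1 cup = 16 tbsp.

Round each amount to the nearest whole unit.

raisins: 170 g; dried cranberries: 11 g; pumpkin purée: 154 g; cornstarch: 5 oz

Scaling factor: 3/8 = 0.375.
raisins: 2.75 cup × 3/8 × 165 g/cup ≈ 170 g
dried cranberries: 30 g × 3/8 ≈ 11 g
pumpkin purée: (1 cup + 11 tbsp = 1.6875 cup) × 3/8 × 244 g/cup ≈ 154 g
cornstarch: 350 g × 3/8 ÷ 28.35 g/oz ≈ 5 oz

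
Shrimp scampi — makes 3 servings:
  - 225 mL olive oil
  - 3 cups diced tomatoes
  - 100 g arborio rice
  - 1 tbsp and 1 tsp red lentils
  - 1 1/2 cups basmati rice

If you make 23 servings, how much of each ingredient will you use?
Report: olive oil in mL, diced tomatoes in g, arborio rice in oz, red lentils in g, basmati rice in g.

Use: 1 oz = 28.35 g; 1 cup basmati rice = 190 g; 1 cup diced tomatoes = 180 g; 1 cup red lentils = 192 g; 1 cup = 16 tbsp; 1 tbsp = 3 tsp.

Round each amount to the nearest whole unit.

olive oil: 1725 mL; diced tomatoes: 4140 g; arborio rice: 27 oz; red lentils: 123 g; basmati rice: 2185 g

Scaling factor: 23/3.
olive oil: 225 mL × 23/3 = 1725 mL
diced tomatoes: 3 cup × 23/3 × 180 g/cup = 4140 g
arborio rice: 100 g × 23/3 ÷ 28.35 g/oz ≈ 27 oz
red lentils: (1 tbsp + 1 tsp = 4/3 tbsp) × 23/3 ÷ 16 tbsp/cup × 192 g/cup ≈ 123 g
basmati rice: 1.5 cup × 23/3 × 190 g/cup = 2185 g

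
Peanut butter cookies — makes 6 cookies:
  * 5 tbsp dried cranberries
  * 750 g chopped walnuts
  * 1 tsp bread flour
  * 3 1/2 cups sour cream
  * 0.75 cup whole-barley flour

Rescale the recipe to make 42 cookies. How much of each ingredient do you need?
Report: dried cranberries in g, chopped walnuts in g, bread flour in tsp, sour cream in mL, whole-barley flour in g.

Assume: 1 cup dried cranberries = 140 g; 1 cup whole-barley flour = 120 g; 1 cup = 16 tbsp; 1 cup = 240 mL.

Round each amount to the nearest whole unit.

Scaling factor: 42/6 = 7.
dried cranberries: 5 tbsp × 7 ÷ 16 tbsp/cup × 140 g/cup ≈ 306 g
chopped walnuts: 750 g × 7 = 5250 g
bread flour: 1 tsp × 7 = 7 tsp
sour cream: 3.5 cup × 7 × 240 mL/cup = 5880 mL
whole-barley flour: 0.75 cup × 7 × 120 g/cup = 630 g

dried cranberries: 306 g; chopped walnuts: 5250 g; bread flour: 7 tsp; sour cream: 5880 mL; whole-barley flour: 630 g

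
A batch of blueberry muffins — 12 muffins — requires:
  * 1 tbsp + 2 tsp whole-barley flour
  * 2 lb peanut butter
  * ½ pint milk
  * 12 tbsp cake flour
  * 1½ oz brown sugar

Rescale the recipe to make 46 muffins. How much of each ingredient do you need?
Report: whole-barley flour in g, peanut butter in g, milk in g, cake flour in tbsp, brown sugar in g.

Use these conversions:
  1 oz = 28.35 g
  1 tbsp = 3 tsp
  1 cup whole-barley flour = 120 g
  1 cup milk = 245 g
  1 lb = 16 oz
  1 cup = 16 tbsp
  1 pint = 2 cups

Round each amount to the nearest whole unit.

Scaling factor: 46/12 = 23/6.
whole-barley flour: (1 tbsp + 2 tsp = 5/3 tbsp) × 23/6 ÷ 16 tbsp/cup × 120 g/cup ≈ 48 g
peanut butter: 2 lb × 23/6 × 16 oz/lb × 28.35 g/oz ≈ 3478 g
milk: 0.5 pint × 23/6 × 2 cup/pint × 245 g/cup ≈ 939 g
cake flour: 12 tbsp × 23/6 = 46 tbsp
brown sugar: 1.5 oz × 23/6 × 28.35 g/oz ≈ 163 g

whole-barley flour: 48 g; peanut butter: 3478 g; milk: 939 g; cake flour: 46 tbsp; brown sugar: 163 g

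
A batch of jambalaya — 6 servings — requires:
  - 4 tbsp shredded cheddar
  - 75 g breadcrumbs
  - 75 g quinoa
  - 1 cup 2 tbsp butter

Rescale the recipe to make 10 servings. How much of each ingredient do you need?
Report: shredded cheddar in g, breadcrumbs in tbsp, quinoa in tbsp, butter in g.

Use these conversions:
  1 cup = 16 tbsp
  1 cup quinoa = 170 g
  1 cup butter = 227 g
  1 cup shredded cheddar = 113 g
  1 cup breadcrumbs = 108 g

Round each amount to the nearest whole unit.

shredded cheddar: 47 g; breadcrumbs: 19 tbsp; quinoa: 12 tbsp; butter: 426 g

Scaling factor: 10/6 = 5/3.
shredded cheddar: 4 tbsp × 5/3 ÷ 16 tbsp/cup × 113 g/cup ≈ 47 g
breadcrumbs: 75 g × 5/3 ÷ 108 g/cup × 16 tbsp/cup ≈ 19 tbsp
quinoa: 75 g × 5/3 ÷ 170 g/cup × 16 tbsp/cup ≈ 12 tbsp
butter: (1 cup + 2 tbsp = 1.125 cup) × 5/3 × 227 g/cup ≈ 426 g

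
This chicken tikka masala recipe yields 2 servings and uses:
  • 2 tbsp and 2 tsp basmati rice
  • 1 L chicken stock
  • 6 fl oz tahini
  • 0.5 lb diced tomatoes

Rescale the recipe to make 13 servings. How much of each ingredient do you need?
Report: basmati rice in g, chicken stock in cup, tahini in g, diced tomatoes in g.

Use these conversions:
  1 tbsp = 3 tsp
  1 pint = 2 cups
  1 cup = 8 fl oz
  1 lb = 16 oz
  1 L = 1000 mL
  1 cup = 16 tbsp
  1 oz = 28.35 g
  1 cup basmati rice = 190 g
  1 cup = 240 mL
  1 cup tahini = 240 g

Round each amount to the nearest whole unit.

basmati rice: 206 g; chicken stock: 27 cup; tahini: 1170 g; diced tomatoes: 1474 g

Scaling factor: 13/2 = 6.5.
basmati rice: (2 tbsp + 2 tsp = 8/3 tbsp) × 13/2 ÷ 16 tbsp/cup × 190 g/cup ≈ 206 g
chicken stock: 1 L × 13/2 × 1000 mL/L ÷ 240 mL/cup ≈ 27 cup
tahini: 6 fl oz × 13/2 ÷ 8 fl oz/cup × 240 g/cup = 1170 g
diced tomatoes: 0.5 lb × 13/2 × 16 oz/lb × 28.35 g/oz ≈ 1474 g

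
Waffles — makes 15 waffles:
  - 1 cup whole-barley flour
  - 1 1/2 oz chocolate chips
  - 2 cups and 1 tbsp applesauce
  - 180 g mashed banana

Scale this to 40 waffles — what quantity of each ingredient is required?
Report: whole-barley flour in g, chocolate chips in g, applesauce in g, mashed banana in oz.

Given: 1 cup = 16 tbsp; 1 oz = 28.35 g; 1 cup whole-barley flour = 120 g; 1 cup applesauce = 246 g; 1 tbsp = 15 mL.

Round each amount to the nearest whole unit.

whole-barley flour: 320 g; chocolate chips: 113 g; applesauce: 1353 g; mashed banana: 17 oz

Scaling factor: 40/15 = 8/3.
whole-barley flour: 1 cup × 8/3 × 120 g/cup = 320 g
chocolate chips: 1.5 oz × 8/3 × 28.35 g/oz ≈ 113 g
applesauce: (2 cup + 1 tbsp = 2.0625 cup) × 8/3 × 246 g/cup = 1353 g
mashed banana: 180 g × 8/3 ÷ 28.35 g/oz ≈ 17 oz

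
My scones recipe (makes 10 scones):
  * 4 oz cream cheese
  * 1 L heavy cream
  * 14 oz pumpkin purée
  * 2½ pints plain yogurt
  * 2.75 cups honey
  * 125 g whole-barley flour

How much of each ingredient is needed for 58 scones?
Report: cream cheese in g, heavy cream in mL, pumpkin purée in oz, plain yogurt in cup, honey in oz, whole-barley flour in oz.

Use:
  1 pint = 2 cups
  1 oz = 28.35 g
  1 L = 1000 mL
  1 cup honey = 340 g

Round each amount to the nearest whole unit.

cream cheese: 658 g; heavy cream: 5800 mL; pumpkin purée: 81 oz; plain yogurt: 29 cup; honey: 191 oz; whole-barley flour: 26 oz

Scaling factor: 58/10 = 29/5 = 5.8.
cream cheese: 4 oz × 29/5 × 28.35 g/oz ≈ 658 g
heavy cream: 1 L × 29/5 × 1000 mL/L = 5800 mL
pumpkin purée: 14 oz × 29/5 ≈ 81 oz
plain yogurt: 2.5 pint × 29/5 × 2 cup/pint = 29 cup
honey: 2.75 cup × 29/5 × 340 g/cup ÷ 28.35 g/oz ≈ 191 oz
whole-barley flour: 125 g × 29/5 ÷ 28.35 g/oz ≈ 26 oz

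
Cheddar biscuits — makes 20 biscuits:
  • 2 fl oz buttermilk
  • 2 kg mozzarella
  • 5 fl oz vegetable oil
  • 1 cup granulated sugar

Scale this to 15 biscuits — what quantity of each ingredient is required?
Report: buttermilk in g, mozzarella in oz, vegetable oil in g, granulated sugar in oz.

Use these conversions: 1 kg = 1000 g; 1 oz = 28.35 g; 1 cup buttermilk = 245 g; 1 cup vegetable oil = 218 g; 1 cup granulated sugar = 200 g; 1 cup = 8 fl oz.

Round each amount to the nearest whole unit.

Scaling factor: 15/20 = 3/4 = 0.75.
buttermilk: 2 fl oz × 3/4 ÷ 8 fl oz/cup × 245 g/cup ≈ 46 g
mozzarella: 2 kg × 3/4 × 1000 g/kg ÷ 28.35 g/oz ≈ 53 oz
vegetable oil: 5 fl oz × 3/4 ÷ 8 fl oz/cup × 218 g/cup ≈ 102 g
granulated sugar: 1 cup × 3/4 × 200 g/cup ÷ 28.35 g/oz ≈ 5 oz

buttermilk: 46 g; mozzarella: 53 oz; vegetable oil: 102 g; granulated sugar: 5 oz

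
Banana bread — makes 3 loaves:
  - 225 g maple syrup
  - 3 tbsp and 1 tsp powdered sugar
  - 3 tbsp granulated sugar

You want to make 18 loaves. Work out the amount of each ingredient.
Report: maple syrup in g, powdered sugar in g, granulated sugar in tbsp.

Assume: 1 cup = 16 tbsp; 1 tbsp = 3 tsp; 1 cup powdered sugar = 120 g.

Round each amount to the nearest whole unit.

maple syrup: 1350 g; powdered sugar: 150 g; granulated sugar: 18 tbsp

Scaling factor: 18/3 = 6.
maple syrup: 225 g × 6 = 1350 g
powdered sugar: (3 tbsp + 1 tsp = 10/3 tbsp) × 6 ÷ 16 tbsp/cup × 120 g/cup = 150 g
granulated sugar: 3 tbsp × 6 = 18 tbsp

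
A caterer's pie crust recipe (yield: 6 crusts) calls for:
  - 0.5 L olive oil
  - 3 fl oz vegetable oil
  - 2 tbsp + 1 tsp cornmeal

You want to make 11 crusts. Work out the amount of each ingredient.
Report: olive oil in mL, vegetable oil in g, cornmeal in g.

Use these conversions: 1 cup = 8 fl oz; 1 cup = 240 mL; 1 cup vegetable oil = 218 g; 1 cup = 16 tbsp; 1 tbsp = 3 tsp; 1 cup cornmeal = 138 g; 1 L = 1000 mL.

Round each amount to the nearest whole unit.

olive oil: 917 mL; vegetable oil: 150 g; cornmeal: 37 g

Scaling factor: 11/6.
olive oil: 0.5 L × 11/6 × 1000 mL/L ≈ 917 mL
vegetable oil: 3 fl oz × 11/6 ÷ 8 fl oz/cup × 218 g/cup ≈ 150 g
cornmeal: (2 tbsp + 1 tsp = 7/3 tbsp) × 11/6 ÷ 16 tbsp/cup × 138 g/cup ≈ 37 g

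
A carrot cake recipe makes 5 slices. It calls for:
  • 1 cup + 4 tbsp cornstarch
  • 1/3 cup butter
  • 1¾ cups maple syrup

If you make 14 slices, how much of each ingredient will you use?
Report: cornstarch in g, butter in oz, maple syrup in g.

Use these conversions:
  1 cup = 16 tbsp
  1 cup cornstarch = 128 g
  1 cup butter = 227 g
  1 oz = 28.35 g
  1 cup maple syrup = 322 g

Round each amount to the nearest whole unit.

Scaling factor: 14/5 = 2.8.
cornstarch: (1 cup + 4 tbsp = 1.25 cup) × 14/5 × 128 g/cup = 448 g
butter: 1/3 cup × 14/5 × 227 g/cup ÷ 28.35 g/oz ≈ 7 oz
maple syrup: 1.75 cup × 14/5 × 322 g/cup ≈ 1578 g

cornstarch: 448 g; butter: 7 oz; maple syrup: 1578 g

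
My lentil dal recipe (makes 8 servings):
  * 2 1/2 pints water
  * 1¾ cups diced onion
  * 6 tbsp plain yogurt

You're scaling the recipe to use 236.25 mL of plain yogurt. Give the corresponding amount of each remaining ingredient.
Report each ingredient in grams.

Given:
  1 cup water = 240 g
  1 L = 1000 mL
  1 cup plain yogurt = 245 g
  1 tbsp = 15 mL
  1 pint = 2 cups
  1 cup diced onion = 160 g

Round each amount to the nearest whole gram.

The original recipe has 90 mL of plain yogurt, so the scaling factor is 236.25 ÷ 90 = 21/8 = 2.625.
water: 2.5 pint × 21/8 × 2 cup/pint × 240 g/cup = 3150 g
diced onion: 1.75 cup × 21/8 × 160 g/cup = 735 g

water: 3150 g; diced onion: 735 g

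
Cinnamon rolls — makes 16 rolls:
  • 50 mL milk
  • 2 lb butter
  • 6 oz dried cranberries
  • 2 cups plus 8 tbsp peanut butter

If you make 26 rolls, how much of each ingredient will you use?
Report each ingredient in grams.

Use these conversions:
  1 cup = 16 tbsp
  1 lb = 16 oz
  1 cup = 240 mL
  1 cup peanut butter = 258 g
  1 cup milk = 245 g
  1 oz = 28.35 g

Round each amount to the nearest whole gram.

milk: 83 g; butter: 1474 g; dried cranberries: 276 g; peanut butter: 1048 g

Scaling factor: 26/16 = 13/8 = 1.625.
milk: 50 mL × 13/8 ÷ 240 mL/cup × 245 g/cup ≈ 83 g
butter: 2 lb × 13/8 × 16 oz/lb × 28.35 g/oz ≈ 1474 g
dried cranberries: 6 oz × 13/8 × 28.35 g/oz ≈ 276 g
peanut butter: (2 cup + 8 tbsp = 2.5 cup) × 13/8 × 258 g/cup ≈ 1048 g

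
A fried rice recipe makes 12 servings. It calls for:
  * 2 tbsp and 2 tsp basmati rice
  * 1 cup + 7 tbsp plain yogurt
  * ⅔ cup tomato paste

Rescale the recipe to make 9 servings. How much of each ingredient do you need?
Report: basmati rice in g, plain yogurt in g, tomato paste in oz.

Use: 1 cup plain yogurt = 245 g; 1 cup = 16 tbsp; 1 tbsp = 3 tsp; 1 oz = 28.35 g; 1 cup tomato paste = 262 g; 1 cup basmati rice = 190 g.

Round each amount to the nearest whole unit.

Scaling factor: 9/12 = 3/4 = 0.75.
basmati rice: (2 tbsp + 2 tsp = 8/3 tbsp) × 3/4 ÷ 16 tbsp/cup × 190 g/cup ≈ 24 g
plain yogurt: (1 cup + 7 tbsp = 1.4375 cup) × 3/4 × 245 g/cup ≈ 264 g
tomato paste: 2/3 cup × 3/4 × 262 g/cup ÷ 28.35 g/oz ≈ 5 oz

basmati rice: 24 g; plain yogurt: 264 g; tomato paste: 5 oz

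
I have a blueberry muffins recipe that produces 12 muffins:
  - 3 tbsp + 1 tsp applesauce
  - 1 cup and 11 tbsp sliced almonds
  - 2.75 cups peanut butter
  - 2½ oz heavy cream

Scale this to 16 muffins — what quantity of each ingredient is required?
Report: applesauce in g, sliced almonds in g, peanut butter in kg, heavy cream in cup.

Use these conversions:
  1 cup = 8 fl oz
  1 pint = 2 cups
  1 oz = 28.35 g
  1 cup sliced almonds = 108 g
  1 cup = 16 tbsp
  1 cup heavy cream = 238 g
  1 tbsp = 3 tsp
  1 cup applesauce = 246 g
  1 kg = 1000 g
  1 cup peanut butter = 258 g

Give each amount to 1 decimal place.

applesauce: 68.3 g; sliced almonds: 243.0 g; peanut butter: 0.9 kg; heavy cream: 0.4 cup

Scaling factor: 16/12 = 4/3.
applesauce: (3 tbsp + 1 tsp = 10/3 tbsp) × 4/3 ÷ 16 tbsp/cup × 246 g/cup ≈ 68.3 g
sliced almonds: (1 cup + 11 tbsp = 1.6875 cup) × 4/3 × 108 g/cup = 243.0 g
peanut butter: 2.75 cup × 4/3 × 258 g/cup ÷ 1000 g/kg ≈ 0.9 kg
heavy cream: 2.5 oz × 4/3 × 28.35 g/oz ÷ 238 g/cup ≈ 0.4 cup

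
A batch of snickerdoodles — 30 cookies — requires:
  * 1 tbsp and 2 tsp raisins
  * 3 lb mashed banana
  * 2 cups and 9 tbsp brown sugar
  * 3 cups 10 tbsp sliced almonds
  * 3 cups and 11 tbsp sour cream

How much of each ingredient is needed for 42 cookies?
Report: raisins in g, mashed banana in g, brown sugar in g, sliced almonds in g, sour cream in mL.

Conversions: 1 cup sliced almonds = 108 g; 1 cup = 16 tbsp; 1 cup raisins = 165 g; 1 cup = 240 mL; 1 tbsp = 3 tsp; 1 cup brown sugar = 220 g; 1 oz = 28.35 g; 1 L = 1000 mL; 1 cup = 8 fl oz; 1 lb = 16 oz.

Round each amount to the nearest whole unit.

raisins: 24 g; mashed banana: 1905 g; brown sugar: 789 g; sliced almonds: 548 g; sour cream: 1239 mL

Scaling factor: 42/30 = 7/5 = 1.4.
raisins: (1 tbsp + 2 tsp = 5/3 tbsp) × 7/5 ÷ 16 tbsp/cup × 165 g/cup ≈ 24 g
mashed banana: 3 lb × 7/5 × 16 oz/lb × 28.35 g/oz ≈ 1905 g
brown sugar: (2 cup + 9 tbsp = 2.5625 cup) × 7/5 × 220 g/cup ≈ 789 g
sliced almonds: (3 cup + 10 tbsp = 3.625 cup) × 7/5 × 108 g/cup ≈ 548 g
sour cream: (3 cup + 11 tbsp = 3.6875 cup) × 7/5 × 240 mL/cup = 1239 mL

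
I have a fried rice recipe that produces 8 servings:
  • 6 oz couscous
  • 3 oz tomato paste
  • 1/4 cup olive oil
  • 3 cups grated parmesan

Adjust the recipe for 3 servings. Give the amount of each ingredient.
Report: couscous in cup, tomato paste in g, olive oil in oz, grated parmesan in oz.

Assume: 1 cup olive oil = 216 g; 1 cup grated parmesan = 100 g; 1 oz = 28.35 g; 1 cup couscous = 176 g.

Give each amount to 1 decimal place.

couscous: 0.4 cup; tomato paste: 31.9 g; olive oil: 0.7 oz; grated parmesan: 4.0 oz

Scaling factor: 3/8 = 0.375.
couscous: 6 oz × 3/8 × 28.35 g/oz ÷ 176 g/cup ≈ 0.4 cup
tomato paste: 3 oz × 3/8 × 28.35 g/oz ≈ 31.9 g
olive oil: 0.25 cup × 3/8 × 216 g/cup ÷ 28.35 g/oz ≈ 0.7 oz
grated parmesan: 3 cup × 3/8 × 100 g/cup ÷ 28.35 g/oz ≈ 4.0 oz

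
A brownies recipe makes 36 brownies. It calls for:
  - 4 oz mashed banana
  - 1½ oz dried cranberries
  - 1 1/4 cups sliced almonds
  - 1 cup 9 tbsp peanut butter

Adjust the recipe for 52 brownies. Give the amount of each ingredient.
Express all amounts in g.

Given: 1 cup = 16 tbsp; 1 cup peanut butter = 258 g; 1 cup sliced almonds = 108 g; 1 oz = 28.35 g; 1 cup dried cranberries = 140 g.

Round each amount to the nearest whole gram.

mashed banana: 164 g; dried cranberries: 61 g; sliced almonds: 195 g; peanut butter: 582 g

Scaling factor: 52/36 = 13/9.
mashed banana: 4 oz × 13/9 × 28.35 g/oz ≈ 164 g
dried cranberries: 1.5 oz × 13/9 × 28.35 g/oz ≈ 61 g
sliced almonds: 1.25 cup × 13/9 × 108 g/cup = 195 g
peanut butter: (1 cup + 9 tbsp = 1.5625 cup) × 13/9 × 258 g/cup ≈ 582 g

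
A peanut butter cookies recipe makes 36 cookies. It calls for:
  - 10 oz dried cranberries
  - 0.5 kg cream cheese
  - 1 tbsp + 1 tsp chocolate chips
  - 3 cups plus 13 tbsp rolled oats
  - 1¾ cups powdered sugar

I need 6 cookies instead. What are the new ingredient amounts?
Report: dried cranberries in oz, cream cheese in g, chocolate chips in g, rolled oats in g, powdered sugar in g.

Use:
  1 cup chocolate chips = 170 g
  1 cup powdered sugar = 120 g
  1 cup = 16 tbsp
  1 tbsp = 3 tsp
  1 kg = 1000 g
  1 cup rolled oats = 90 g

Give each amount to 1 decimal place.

Scaling factor: 6/36 = 1/6.
dried cranberries: 10 oz × 1/6 ≈ 1.7 oz
cream cheese: 0.5 kg × 1/6 × 1000 g/kg ≈ 83.3 g
chocolate chips: (1 tbsp + 1 tsp = 4/3 tbsp) × 1/6 ÷ 16 tbsp/cup × 170 g/cup ≈ 2.4 g
rolled oats: (3 cup + 13 tbsp = 3.8125 cup) × 1/6 × 90 g/cup ≈ 57.2 g
powdered sugar: 1.75 cup × 1/6 × 120 g/cup = 35.0 g

dried cranberries: 1.7 oz; cream cheese: 83.3 g; chocolate chips: 2.4 g; rolled oats: 57.2 g; powdered sugar: 35.0 g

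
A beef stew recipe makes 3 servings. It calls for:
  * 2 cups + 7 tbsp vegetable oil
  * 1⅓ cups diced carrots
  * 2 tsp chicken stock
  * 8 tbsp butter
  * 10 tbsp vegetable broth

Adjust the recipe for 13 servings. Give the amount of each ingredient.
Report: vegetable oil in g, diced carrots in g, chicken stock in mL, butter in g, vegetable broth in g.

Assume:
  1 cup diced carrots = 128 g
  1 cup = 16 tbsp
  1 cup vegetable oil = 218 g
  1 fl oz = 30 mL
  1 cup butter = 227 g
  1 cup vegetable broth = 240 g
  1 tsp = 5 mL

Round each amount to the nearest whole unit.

vegetable oil: 2303 g; diced carrots: 740 g; chicken stock: 43 mL; butter: 492 g; vegetable broth: 650 g

Scaling factor: 13/3.
vegetable oil: (2 cup + 7 tbsp = 2.4375 cup) × 13/3 × 218 g/cup ≈ 2303 g
diced carrots: 4/3 cup × 13/3 × 128 g/cup ≈ 740 g
chicken stock: 2 tsp × 13/3 × 5 mL/tsp ≈ 43 mL
butter: 8 tbsp × 13/3 ÷ 16 tbsp/cup × 227 g/cup ≈ 492 g
vegetable broth: 10 tbsp × 13/3 ÷ 16 tbsp/cup × 240 g/cup = 650 g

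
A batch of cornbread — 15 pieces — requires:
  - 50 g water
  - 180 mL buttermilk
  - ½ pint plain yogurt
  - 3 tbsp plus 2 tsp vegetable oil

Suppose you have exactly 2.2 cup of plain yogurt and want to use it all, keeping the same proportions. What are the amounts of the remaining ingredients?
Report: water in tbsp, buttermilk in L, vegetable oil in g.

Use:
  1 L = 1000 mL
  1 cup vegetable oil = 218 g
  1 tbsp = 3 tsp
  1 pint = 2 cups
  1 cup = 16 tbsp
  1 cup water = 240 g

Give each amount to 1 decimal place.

water: 7.3 tbsp; buttermilk: 0.4 L; vegetable oil: 109.9 g

The original recipe has 1 cup of plain yogurt, so the scaling factor is 2.2 ÷ 1 = 11/5 = 2.2.
water: 50 g × 11/5 ÷ 240 g/cup × 16 tbsp/cup ≈ 7.3 tbsp
buttermilk: 180 mL × 11/5 ÷ 1000 mL/L ≈ 0.4 L
vegetable oil: (3 tbsp + 2 tsp = 11/3 tbsp) × 11/5 ÷ 16 tbsp/cup × 218 g/cup ≈ 109.9 g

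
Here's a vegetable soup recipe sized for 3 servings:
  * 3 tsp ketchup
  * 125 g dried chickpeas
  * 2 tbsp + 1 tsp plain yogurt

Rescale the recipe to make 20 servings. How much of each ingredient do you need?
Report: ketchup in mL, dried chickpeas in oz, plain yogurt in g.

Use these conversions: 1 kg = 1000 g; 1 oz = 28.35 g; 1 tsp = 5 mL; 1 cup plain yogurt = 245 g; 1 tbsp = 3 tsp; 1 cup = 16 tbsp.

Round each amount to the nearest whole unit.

ketchup: 100 mL; dried chickpeas: 29 oz; plain yogurt: 238 g

Scaling factor: 20/3.
ketchup: 3 tsp × 20/3 × 5 mL/tsp = 100 mL
dried chickpeas: 125 g × 20/3 ÷ 28.35 g/oz ≈ 29 oz
plain yogurt: (2 tbsp + 1 tsp = 7/3 tbsp) × 20/3 ÷ 16 tbsp/cup × 245 g/cup ≈ 238 g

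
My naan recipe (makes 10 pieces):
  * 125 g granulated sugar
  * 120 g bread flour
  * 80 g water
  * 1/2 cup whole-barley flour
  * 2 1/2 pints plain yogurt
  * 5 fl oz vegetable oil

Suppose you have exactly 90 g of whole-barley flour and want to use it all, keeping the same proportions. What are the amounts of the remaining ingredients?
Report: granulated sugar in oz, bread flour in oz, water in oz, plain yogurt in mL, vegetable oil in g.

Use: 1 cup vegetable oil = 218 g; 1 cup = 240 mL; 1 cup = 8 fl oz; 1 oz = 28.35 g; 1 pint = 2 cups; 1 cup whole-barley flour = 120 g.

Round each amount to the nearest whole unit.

granulated sugar: 7 oz; bread flour: 6 oz; water: 4 oz; plain yogurt: 1800 mL; vegetable oil: 204 g

The original recipe has 60 g of whole-barley flour, so the scaling factor is 90 ÷ 60 = 3/2 = 1.5.
granulated sugar: 125 g × 3/2 ÷ 28.35 g/oz ≈ 7 oz
bread flour: 120 g × 3/2 ÷ 28.35 g/oz ≈ 6 oz
water: 80 g × 3/2 ÷ 28.35 g/oz ≈ 4 oz
plain yogurt: 2.5 pint × 3/2 × 2 cup/pint × 240 mL/cup = 1800 mL
vegetable oil: 5 fl oz × 3/2 ÷ 8 fl oz/cup × 218 g/cup ≈ 204 g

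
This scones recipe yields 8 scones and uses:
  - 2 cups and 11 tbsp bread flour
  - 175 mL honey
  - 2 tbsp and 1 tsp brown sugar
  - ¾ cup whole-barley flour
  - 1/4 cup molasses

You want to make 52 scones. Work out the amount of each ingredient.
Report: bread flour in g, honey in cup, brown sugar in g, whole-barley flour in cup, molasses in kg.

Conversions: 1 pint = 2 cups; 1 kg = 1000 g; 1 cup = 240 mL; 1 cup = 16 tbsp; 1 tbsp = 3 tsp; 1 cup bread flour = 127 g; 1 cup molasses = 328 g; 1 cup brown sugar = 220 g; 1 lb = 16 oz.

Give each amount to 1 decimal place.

bread flour: 2218.5 g; honey: 4.7 cup; brown sugar: 208.5 g; whole-barley flour: 4.9 cup; molasses: 0.5 kg

Scaling factor: 52/8 = 13/2 = 6.5.
bread flour: (2 cup + 11 tbsp = 2.6875 cup) × 13/2 × 127 g/cup ≈ 2218.5 g
honey: 175 mL × 13/2 ÷ 240 mL/cup ≈ 4.7 cup
brown sugar: (2 tbsp + 1 tsp = 7/3 tbsp) × 13/2 ÷ 16 tbsp/cup × 220 g/cup ≈ 208.5 g
whole-barley flour: 0.75 cup × 13/2 ≈ 4.9 cup
molasses: 0.25 cup × 13/2 × 328 g/cup ÷ 1000 g/kg ≈ 0.5 kg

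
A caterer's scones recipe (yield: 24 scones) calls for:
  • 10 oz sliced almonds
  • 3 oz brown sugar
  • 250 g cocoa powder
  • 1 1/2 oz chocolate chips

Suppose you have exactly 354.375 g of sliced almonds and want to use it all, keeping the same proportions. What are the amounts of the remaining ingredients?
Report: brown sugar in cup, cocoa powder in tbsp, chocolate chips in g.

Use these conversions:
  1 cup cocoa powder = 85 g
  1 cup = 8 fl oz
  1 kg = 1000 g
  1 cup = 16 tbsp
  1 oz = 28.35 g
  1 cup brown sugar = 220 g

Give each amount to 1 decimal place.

The original recipe has 283.5 g of sliced almonds, so the scaling factor is 354.375 ÷ 283.5 = 5/4 = 1.25.
brown sugar: 3 oz × 5/4 × 28.35 g/oz ÷ 220 g/cup ≈ 0.5 cup
cocoa powder: 250 g × 5/4 ÷ 85 g/cup × 16 tbsp/cup ≈ 58.8 tbsp
chocolate chips: 1.5 oz × 5/4 × 28.35 g/oz ≈ 53.2 g

brown sugar: 0.5 cup; cocoa powder: 58.8 tbsp; chocolate chips: 53.2 g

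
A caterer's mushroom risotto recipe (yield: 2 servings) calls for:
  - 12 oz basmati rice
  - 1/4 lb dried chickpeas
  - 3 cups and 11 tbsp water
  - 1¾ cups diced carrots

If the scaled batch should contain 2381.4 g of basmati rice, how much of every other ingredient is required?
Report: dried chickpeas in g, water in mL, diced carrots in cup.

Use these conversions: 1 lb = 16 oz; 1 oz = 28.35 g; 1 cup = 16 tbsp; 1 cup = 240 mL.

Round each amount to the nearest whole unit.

dried chickpeas: 794 g; water: 6195 mL; diced carrots: 12 cup

The original recipe has 340.2 g of basmati rice, so the scaling factor is 2381.4 ÷ 340.2 = 7.
dried chickpeas: 0.25 lb × 7 × 16 oz/lb × 28.35 g/oz ≈ 794 g
water: (3 cup + 11 tbsp = 3.6875 cup) × 7 × 240 mL/cup = 6195 mL
diced carrots: 1.75 cup × 7 ≈ 12 cup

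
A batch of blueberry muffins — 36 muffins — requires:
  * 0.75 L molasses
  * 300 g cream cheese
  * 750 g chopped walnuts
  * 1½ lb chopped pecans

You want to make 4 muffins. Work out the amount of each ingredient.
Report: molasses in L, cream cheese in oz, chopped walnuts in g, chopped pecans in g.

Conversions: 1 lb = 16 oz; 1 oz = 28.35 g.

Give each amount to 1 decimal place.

molasses: 0.1 L; cream cheese: 1.2 oz; chopped walnuts: 83.3 g; chopped pecans: 75.6 g

Scaling factor: 4/36 = 1/9.
molasses: 0.75 L × 1/9 ≈ 0.1 L
cream cheese: 300 g × 1/9 ÷ 28.35 g/oz ≈ 1.2 oz
chopped walnuts: 750 g × 1/9 ≈ 83.3 g
chopped pecans: 1.5 lb × 1/9 × 16 oz/lb × 28.35 g/oz = 75.6 g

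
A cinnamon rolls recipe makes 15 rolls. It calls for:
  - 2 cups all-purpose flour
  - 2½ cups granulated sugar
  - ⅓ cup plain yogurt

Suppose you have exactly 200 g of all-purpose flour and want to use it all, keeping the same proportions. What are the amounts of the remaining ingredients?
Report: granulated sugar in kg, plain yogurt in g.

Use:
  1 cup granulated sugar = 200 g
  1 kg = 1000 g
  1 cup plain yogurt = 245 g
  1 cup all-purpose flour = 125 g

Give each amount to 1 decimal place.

granulated sugar: 0.4 kg; plain yogurt: 65.3 g

The original recipe has 250 g of all-purpose flour, so the scaling factor is 200 ÷ 250 = 4/5 = 0.8.
granulated sugar: 2.5 cup × 4/5 × 200 g/cup ÷ 1000 g/kg = 0.4 kg
plain yogurt: 1/3 cup × 4/5 × 245 g/cup ≈ 65.3 g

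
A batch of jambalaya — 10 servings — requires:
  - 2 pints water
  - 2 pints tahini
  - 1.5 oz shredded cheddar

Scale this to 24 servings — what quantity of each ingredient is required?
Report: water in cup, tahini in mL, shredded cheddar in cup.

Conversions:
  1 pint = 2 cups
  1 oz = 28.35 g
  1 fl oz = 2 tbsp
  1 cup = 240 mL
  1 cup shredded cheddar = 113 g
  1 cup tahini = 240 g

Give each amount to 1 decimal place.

water: 9.6 cup; tahini: 2304.0 mL; shredded cheddar: 0.9 cup

Scaling factor: 24/10 = 12/5 = 2.4.
water: 2 pint × 12/5 × 2 cup/pint = 9.6 cup
tahini: 2 pint × 12/5 × 2 cup/pint × 240 mL/cup = 2304.0 mL
shredded cheddar: 1.5 oz × 12/5 × 28.35 g/oz ÷ 113 g/cup ≈ 0.9 cup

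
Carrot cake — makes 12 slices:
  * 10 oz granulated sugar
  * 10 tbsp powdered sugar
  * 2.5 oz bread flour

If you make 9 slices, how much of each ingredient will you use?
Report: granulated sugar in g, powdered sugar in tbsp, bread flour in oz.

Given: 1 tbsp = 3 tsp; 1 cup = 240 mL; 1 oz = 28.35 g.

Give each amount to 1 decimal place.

granulated sugar: 212.6 g; powdered sugar: 7.5 tbsp; bread flour: 1.9 oz

Scaling factor: 9/12 = 3/4 = 0.75.
granulated sugar: 10 oz × 3/4 × 28.35 g/oz ≈ 212.6 g
powdered sugar: 10 tbsp × 3/4 = 7.5 tbsp
bread flour: 2.5 oz × 3/4 ≈ 1.9 oz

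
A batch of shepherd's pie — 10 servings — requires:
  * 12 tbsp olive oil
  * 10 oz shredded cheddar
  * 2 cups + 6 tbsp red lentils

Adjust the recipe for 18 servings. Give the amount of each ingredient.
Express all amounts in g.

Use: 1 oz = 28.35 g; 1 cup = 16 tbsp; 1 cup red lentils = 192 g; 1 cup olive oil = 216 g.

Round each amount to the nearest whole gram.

olive oil: 292 g; shredded cheddar: 510 g; red lentils: 821 g

Scaling factor: 18/10 = 9/5 = 1.8.
olive oil: 12 tbsp × 9/5 ÷ 16 tbsp/cup × 216 g/cup ≈ 292 g
shredded cheddar: 10 oz × 9/5 × 28.35 g/oz ≈ 510 g
red lentils: (2 cup + 6 tbsp = 2.375 cup) × 9/5 × 192 g/cup ≈ 821 g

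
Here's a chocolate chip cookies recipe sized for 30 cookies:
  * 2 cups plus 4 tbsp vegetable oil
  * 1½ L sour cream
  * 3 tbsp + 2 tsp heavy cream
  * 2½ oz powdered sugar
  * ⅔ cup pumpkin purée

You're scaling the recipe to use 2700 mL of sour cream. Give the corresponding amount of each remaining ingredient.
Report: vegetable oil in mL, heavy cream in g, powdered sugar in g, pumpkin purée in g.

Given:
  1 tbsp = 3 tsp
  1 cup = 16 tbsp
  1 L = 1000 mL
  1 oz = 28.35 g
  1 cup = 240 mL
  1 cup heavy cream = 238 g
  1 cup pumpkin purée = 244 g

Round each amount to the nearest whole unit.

The original recipe has 1500 mL of sour cream, so the scaling factor is 2700 ÷ 1500 = 9/5 = 1.8.
vegetable oil: (2 cup + 4 tbsp = 2.25 cup) × 9/5 × 240 mL/cup = 972 mL
heavy cream: (3 tbsp + 2 tsp = 11/3 tbsp) × 9/5 ÷ 16 tbsp/cup × 238 g/cup ≈ 98 g
powdered sugar: 2.5 oz × 9/5 × 28.35 g/oz ≈ 128 g
pumpkin purée: 2/3 cup × 9/5 × 244 g/cup ≈ 293 g

vegetable oil: 972 mL; heavy cream: 98 g; powdered sugar: 128 g; pumpkin purée: 293 g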